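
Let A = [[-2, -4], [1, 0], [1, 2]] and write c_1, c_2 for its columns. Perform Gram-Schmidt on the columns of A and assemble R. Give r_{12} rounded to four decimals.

r_{12} = 4.0825

e_1 = c_1/‖c_1‖ = (-2, 1, 1)/2.4495 = (-0.8165, 0.4082, 0.4082).
r_{12} = e_1·c_2 = 4.0825.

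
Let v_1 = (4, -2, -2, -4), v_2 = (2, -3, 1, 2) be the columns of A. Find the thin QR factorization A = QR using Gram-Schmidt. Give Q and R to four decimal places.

Q = [[0.6325, 0.3814], [-0.3162, -0.6674], [-0.3162, 0.2860], [-0.6325, 0.5721]], R = [[6.3246, 0.6325], [0.0000, 4.1952]]

v_1 = (4, -2, -2, -4); ‖v_1‖ = 6.3246, so e_1 = (0.6325, -0.3162, -0.3162, -0.6325).
e_1·v_2 = 0.6325·2 + (-0.3162)·(-3) + (-0.3162)·1 + (-0.6325)·2 = 0.6325.
u_2 = v_2 − 0.6325·e_1 = (1.6000, -2.8000, 1.2000, 2.4000).
‖u_2‖ = 4.1952, so e_2 = (0.3814, -0.6674, 0.2860, 0.5721).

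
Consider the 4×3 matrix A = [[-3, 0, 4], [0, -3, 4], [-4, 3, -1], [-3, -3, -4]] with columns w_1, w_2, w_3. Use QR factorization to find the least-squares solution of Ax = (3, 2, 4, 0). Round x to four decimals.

x = (-0.7664, 0.1815, 0.4002)

w_1 = (-3, 0, -4, -3); ‖w_1‖ = 5.8310, so e_1 = (-0.5145, 0.0000, -0.6860, -0.5145).
e_1·w_2 = (-0.5145)·0 + 0.0000·(-3) + (-0.6860)·3 + (-0.5145)·(-3) = -0.5145.
u_2 = w_2 + 0.5145·e_1 = (-0.2647, -3.0000, 2.6471, -3.2647).
‖u_2‖ = 5.1706, so e_2 = (-0.0512, -0.5802, 0.5119, -0.6314).
e_1·w_3 = (-0.5145)·4 + 0.0000·4 + (-0.6860)·(-1) + (-0.5145)·(-4) = 0.6860; e_2·w_3 = (-0.0512)·4 + (-0.5802)·4 + 0.5119·(-1) + (-0.6314)·(-4) = -0.5119.
u_3 = w_3 − 0.6860·e_1 + 0.5119·e_2 = (4.3267, 3.7030, -0.2673, -3.9703).
‖u_3‖ = 6.9475, so e_3 = (0.6228, 0.5330, -0.0385, -0.5715).
Qᵀb = (-4.2875, 0.7338, 2.7804).
Back-substitute: x_3 = 2.7804/6.9475 = 0.4002.
x_2 = (0.7338 + 0.5119·0.4002)/5.1706 = 0.1815.
x_1 = (-4.2875 + 0.5145·0.1815 − 0.6860·0.4002)/5.8310 = -0.7664.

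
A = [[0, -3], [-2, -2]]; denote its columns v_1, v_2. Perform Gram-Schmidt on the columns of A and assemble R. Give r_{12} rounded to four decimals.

v_1 = (0, -2); ‖v_1‖ = 2.0000, so e_1 = (0.0000, -1.0000).
r_{12} = e_1·v_2 = 2.0000.

r_{12} = 2.0000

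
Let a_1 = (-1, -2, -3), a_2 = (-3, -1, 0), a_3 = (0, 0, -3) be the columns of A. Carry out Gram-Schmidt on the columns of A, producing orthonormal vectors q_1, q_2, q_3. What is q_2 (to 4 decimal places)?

q_1 = a_1/‖a_1‖ = (-1, -2, -3)/3.7417 = (-0.2673, -0.5345, -0.8018).
r_{12} = q_1·a_2 = 1.3363.
u_2 = a_2 − 1.3363·q_1 = (-2.6429, -0.2857, 1.0714).
‖u_2‖ = 2.8661, so q_2 = (-0.9221, -0.0997, 0.3738).

q_2 = (-0.9221, -0.0997, 0.3738)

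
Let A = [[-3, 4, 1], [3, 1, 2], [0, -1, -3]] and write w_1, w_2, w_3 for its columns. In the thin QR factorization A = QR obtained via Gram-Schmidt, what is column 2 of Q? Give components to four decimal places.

e_2 = (0.6804, 0.6804, -0.2722)

e_1 = w_1/‖w_1‖ = (-3, 3, 0)/4.2426 = (-0.7071, 0.7071, 0.0000).
r_{12} = e_1·w_2 = -2.1213.
u_2 = w_2 + 2.1213·e_1 = (2.5000, 2.5000, -1.0000).
‖u_2‖ = 3.6742, so e_2 = (0.6804, 0.6804, -0.2722).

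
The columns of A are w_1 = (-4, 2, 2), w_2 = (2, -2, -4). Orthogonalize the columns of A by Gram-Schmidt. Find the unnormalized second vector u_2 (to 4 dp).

u_2 = (-1.3333, -0.3333, -2.3333)

q_1 = w_1/‖w_1‖ = (-4, 2, 2)/4.8990 = (-0.8165, 0.4082, 0.4082).
r_{12} = q_1·w_2 = -4.0825.
u_2 = w_2 + 4.0825·q_1 = (-1.3333, -0.3333, -2.3333).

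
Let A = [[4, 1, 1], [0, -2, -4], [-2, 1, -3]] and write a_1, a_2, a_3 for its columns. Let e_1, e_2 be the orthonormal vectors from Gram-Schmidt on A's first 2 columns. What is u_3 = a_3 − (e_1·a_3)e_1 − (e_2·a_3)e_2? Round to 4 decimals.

u_3 = (-1.5172, -2.2759, -3.0345)

a_1 = (4, 0, -2); ‖a_1‖ = 4.4721, so e_1 = (0.8944, 0.0000, -0.4472).
e_1·a_2 = 0.8944·1 + 0.0000·(-2) + (-0.4472)·1 = 0.4472.
u_2 = a_2 − 0.4472·e_1 = (0.6000, -2.0000, 1.2000).
‖u_2‖ = 2.4083, so e_2 = (0.2491, -0.8305, 0.4983).
e_1·a_3 = 0.8944·1 + 0.0000·(-4) + (-0.4472)·(-3) = 2.2361; e_2·a_3 = 0.2491·1 + (-0.8305)·(-4) + 0.4983·(-3) = 2.0761.
u_3 = a_3 − 2.2361·e_1 − 2.0761·e_2 = (-1.5172, -2.2759, -3.0345).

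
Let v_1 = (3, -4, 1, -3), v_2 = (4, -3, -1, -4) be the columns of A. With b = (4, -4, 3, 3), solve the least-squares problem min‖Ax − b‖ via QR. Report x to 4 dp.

q_1 = v_1/‖v_1‖ = (3, -4, 1, -3)/5.9161 = (0.5071, -0.6761, 0.1690, -0.5071).
r_{12} = q_1·v_2 = 5.9161.
u_2 = v_2 − 5.9161·q_1 = (1.0000, 1.0000, -2.0000, -1.0000).
‖u_2‖ = 2.6458, so q_2 = (0.3780, 0.3780, -0.7559, -0.3780).
Qᵀb = (3.7187, -3.4017).
Back-substitute: x_2 = -3.4017/2.6458 = -1.2857.
x_1 = (3.7187 − 5.9161·(-1.2857))/5.9161 = 1.9143.

x = (1.9143, -1.2857)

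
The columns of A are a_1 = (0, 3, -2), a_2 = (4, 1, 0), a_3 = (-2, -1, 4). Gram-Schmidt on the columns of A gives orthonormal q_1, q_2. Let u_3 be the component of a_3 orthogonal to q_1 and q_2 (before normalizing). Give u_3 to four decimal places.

a_1 = (0, 3, -2); ‖a_1‖ = 3.6056, so q_1 = (0.0000, 0.8321, -0.5547).
q_1·a_2 = 0.0000·4 + 0.8321·1 + (-0.5547)·0 = 0.8321.
u_2 = a_2 − 0.8321·q_1 = (4.0000, 0.3077, 0.4615).
‖u_2‖ = 4.0383, so q_2 = (0.9905, 0.0762, 0.1143).
q_1·a_3 = 0.0000·(-2) + 0.8321·(-1) + (-0.5547)·4 = -3.0509; q_2·a_3 = 0.9905·(-2) + 0.0762·(-1) + 0.1143·4 = -1.6001.
u_3 = a_3 + 3.0509·q_1 + 1.6001·q_2 = (-0.4151, 1.6604, 2.4906).

u_3 = (-0.4151, 1.6604, 2.4906)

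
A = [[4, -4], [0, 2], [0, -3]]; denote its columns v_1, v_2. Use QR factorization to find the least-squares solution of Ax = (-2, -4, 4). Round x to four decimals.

v_1 = (4, 0, 0); ‖v_1‖ = 4.0000, so e_1 = (1.0000, 0.0000, 0.0000).
e_1·v_2 = 1.0000·(-4) + 0.0000·2 + 0.0000·(-3) = -4.0000.
u_2 = v_2 + 4.0000·e_1 = (0.0000, 2.0000, -3.0000).
‖u_2‖ = 3.6056, so e_2 = (0.0000, 0.5547, -0.8321).
Qᵀb = (-2.0000, -5.5470).
Back-substitute: x_2 = -5.5470/3.6056 = -1.5385.
x_1 = (-2.0000 + 4.0000·(-1.5385))/4.0000 = -2.0385.

x = (-2.0385, -1.5385)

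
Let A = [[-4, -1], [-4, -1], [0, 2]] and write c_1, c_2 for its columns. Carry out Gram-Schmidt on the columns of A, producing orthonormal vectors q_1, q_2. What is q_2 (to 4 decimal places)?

q_2 = (0.0000, 0.0000, 1.0000)

q_1 = c_1/‖c_1‖ = (-4, -4, 0)/5.6569 = (-0.7071, -0.7071, 0.0000).
r_{12} = q_1·c_2 = 1.4142.
u_2 = c_2 − 1.4142·q_1 = (0.0000, 0.0000, 2.0000).
‖u_2‖ = 2.0000, so q_2 = (0.0000, 0.0000, 1.0000).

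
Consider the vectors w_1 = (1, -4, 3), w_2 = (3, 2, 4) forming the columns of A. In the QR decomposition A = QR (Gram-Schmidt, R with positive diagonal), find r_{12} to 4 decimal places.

w_1 = (1, -4, 3); ‖w_1‖ = 5.0990, so q_1 = (0.1961, -0.7845, 0.5883).
r_{12} = q_1·w_2 = 1.3728.

r_{12} = 1.3728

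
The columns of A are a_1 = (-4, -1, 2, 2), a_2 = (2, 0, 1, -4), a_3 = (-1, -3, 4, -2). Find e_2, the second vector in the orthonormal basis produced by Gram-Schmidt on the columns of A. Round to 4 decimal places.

e_1 = a_1/‖a_1‖ = (-4, -1, 2, 2)/5.0000 = (-0.8000, -0.2000, 0.4000, 0.4000).
r_{12} = e_1·a_2 = -2.8000.
u_2 = a_2 + 2.8000·e_1 = (-0.2400, -0.5600, 2.1200, -2.8800).
‖u_2‖ = 3.6277, so e_2 = (-0.0662, -0.1544, 0.5844, -0.7939).

e_2 = (-0.0662, -0.1544, 0.5844, -0.7939)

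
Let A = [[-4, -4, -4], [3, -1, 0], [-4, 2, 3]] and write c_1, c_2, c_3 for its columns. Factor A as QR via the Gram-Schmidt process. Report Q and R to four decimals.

Q = [[-0.6247, -0.7778, 0.0692], [0.4685, -0.3025, 0.8301], [-0.6247, 0.5509, 0.5534]], R = [[6.4031, 0.7809, 0.6247], [0.0000, 4.5156, 4.7640], [0.0000, 0.0000, 1.3834]]

c_1 = (-4, 3, -4); ‖c_1‖ = 6.4031, so e_1 = (-0.6247, 0.4685, -0.6247).
e_1·c_2 = (-0.6247)·(-4) + 0.4685·(-1) + (-0.6247)·2 = 0.7809.
u_2 = c_2 − 0.7809·e_1 = (-3.5122, -1.3659, 2.4878).
‖u_2‖ = 4.5156, so e_2 = (-0.7778, -0.3025, 0.5509).
e_1·c_3 = (-0.6247)·(-4) + 0.4685·0 + (-0.6247)·3 = 0.6247; e_2·c_3 = (-0.7778)·(-4) + (-0.3025)·0 + 0.5509·3 = 4.7640.
u_3 = c_3 − 0.6247·e_1 − 4.7640·e_2 = (0.0957, 1.1483, 0.7656).
‖u_3‖ = 1.3834, so e_3 = (0.0692, 0.8301, 0.5534).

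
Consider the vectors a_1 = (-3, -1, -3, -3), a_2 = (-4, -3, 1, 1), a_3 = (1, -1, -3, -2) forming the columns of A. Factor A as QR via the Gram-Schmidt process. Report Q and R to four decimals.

Q = [[-0.5669, -0.6183, 0.5143], [-0.1890, -0.5455, -0.7715], [-0.5669, 0.4001, -0.3600], [-0.5669, 0.4001, 0.1029]], R = [[5.2915, 1.7008, 2.4568], [0.0000, 4.9099, -2.0731], [0.0000, 0.0000, 2.1602]]

a_1 = (-3, -1, -3, -3); ‖a_1‖ = 5.2915, so e_1 = (-0.5669, -0.1890, -0.5669, -0.5669).
e_1·a_2 = (-0.5669)·(-4) + (-0.1890)·(-3) + (-0.5669)·1 + (-0.5669)·1 = 1.7008.
u_2 = a_2 − 1.7008·e_1 = (-3.0357, -2.6786, 1.9643, 1.9643).
‖u_2‖ = 4.9099, so e_2 = (-0.6183, -0.5455, 0.4001, 0.4001).
e_1·a_3 = (-0.5669)·1 + (-0.1890)·(-1) + (-0.5669)·(-3) + (-0.5669)·(-2) = 2.4568; e_2·a_3 = (-0.6183)·1 + (-0.5455)·(-1) + 0.4001·(-3) + 0.4001·(-2) = -2.0731.
u_3 = a_3 − 2.4568·e_1 + 2.0731·e_2 = (1.1111, -1.6667, -0.7778, 0.2222).
‖u_3‖ = 2.1602, so e_3 = (0.5143, -0.7715, -0.3600, 0.1029).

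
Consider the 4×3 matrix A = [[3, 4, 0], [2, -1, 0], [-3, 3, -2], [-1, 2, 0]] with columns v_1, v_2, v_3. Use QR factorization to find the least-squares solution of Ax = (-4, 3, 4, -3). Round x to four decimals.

x = (0.5957, -1.4174, -5.0196)

v_1 = (3, 2, -3, -1); ‖v_1‖ = 4.7958, so q_1 = (0.6255, 0.4170, -0.6255, -0.2085).
q_1·v_2 = 0.6255·4 + 0.4170·(-1) + (-0.6255)·3 + (-0.2085)·2 = -0.2085.
u_2 = v_2 + 0.2085·q_1 = (4.1304, -0.9130, 2.8696, 1.9565).
‖u_2‖ = 5.4733, so q_2 = (0.7547, -0.1668, 0.5243, 0.3575).
q_1·v_3 = 0.6255·0 + 0.4170·0 + (-0.6255)·(-2) + (-0.2085)·0 = 1.2511; q_2·v_3 = 0.7547·0 + (-0.1668)·0 + 0.5243·(-2) + 0.3575·0 = -1.0486.
u_3 = v_3 − 1.2511·q_1 + 1.0486·q_2 = (0.0087, -0.6967, -0.6676, 0.6357).
‖u_3‖ = 1.1555, so q_3 = (0.0075, -0.6029, -0.5778, 0.5501).
Qᵀb = (-3.1277, -2.4943, -5.8003).
Back-substitute: x_3 = -5.8003/1.1555 = -5.0196.
x_2 = (-2.4943 + 1.0486·(-5.0196))/5.4733 = -1.4174.
x_1 = (-3.1277 + 0.2085·(-1.4174) − 1.2511·(-5.0196))/4.7958 = 0.5957.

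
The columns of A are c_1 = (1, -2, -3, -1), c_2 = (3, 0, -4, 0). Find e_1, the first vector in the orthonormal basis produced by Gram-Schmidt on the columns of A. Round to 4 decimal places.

e_1 = (0.2582, -0.5164, -0.7746, -0.2582)

e_1 = c_1/‖c_1‖ = (1, -2, -3, -1)/3.8730 = (0.2582, -0.5164, -0.7746, -0.2582).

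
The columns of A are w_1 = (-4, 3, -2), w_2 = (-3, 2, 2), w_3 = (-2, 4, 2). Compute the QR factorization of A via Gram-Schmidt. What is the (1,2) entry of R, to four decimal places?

r_{12} = 2.5997

w_1 = (-4, 3, -2); ‖w_1‖ = 5.3852, so q_1 = (-0.7428, 0.5571, -0.3714).
r_{12} = q_1·w_2 = 2.5997.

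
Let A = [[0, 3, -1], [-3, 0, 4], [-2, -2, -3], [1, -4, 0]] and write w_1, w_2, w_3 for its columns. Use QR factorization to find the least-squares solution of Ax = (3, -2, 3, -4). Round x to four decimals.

x = (-0.7247, 0.7611, -1.0243)

w_1 = (0, -3, -2, 1); ‖w_1‖ = 3.7417, so q_1 = (0.0000, -0.8018, -0.5345, 0.2673).
q_1·w_2 = 0.0000·3 + (-0.8018)·0 + (-0.5345)·(-2) + 0.2673·(-4) = 0.0000.
u_2 = w_2 + 0.0000·q_1 = (3.0000, 0.0000, -2.0000, -4.0000).
‖u_2‖ = 5.3852, so q_2 = (0.5571, 0.0000, -0.3714, -0.7428).
q_1·w_3 = 0.0000·(-1) + (-0.8018)·4 + (-0.5345)·(-3) + 0.2673·0 = -1.6036; q_2·w_3 = 0.5571·(-1) + 0.0000·4 + (-0.3714)·(-3) + (-0.7428)·0 = 0.5571.
u_3 = w_3 + 1.6036·q_1 − 0.5571·q_2 = (-1.3103, 2.7143, -3.6502, 0.8424).
‖u_3‖ = 4.8081, so q_3 = (-0.2725, 0.5645, -0.7592, 0.1752).
Qᵀb = (-1.0690, 3.5282, -4.9249).
Back-substitute: x_3 = -4.9249/4.8081 = -1.0243.
x_2 = (3.5282 − 0.5571·(-1.0243))/5.3852 = 0.7611.
x_1 = (-1.0690 + 0.0000·0.7611 + 1.6036·(-1.0243))/3.7417 = -0.7247.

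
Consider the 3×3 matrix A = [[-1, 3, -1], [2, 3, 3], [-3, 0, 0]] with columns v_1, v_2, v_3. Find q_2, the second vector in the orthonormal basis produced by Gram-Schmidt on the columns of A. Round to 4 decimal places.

q_2 = (0.7715, 0.6172, 0.1543)

v_1 = (-1, 2, -3); ‖v_1‖ = 3.7417, so q_1 = (-0.2673, 0.5345, -0.8018).
q_1·v_2 = (-0.2673)·3 + 0.5345·3 + (-0.8018)·0 = 0.8018.
u_2 = v_2 − 0.8018·q_1 = (3.2143, 2.5714, 0.6429).
‖u_2‖ = 4.1662, so q_2 = (0.7715, 0.6172, 0.1543).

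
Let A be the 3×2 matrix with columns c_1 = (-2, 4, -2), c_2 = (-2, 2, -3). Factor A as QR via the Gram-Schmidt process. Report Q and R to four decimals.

c_1 = (-2, 4, -2); ‖c_1‖ = 4.8990, so e_1 = (-0.4082, 0.8165, -0.4082).
e_1·c_2 = (-0.4082)·(-2) + 0.8165·2 + (-0.4082)·(-3) = 3.6742.
u_2 = c_2 − 3.6742·e_1 = (-0.5000, -1.0000, -1.5000).
‖u_2‖ = 1.8708, so e_2 = (-0.2673, -0.5345, -0.8018).

Q = [[-0.4082, -0.2673], [0.8165, -0.5345], [-0.4082, -0.8018]], R = [[4.8990, 3.6742], [0.0000, 1.8708]]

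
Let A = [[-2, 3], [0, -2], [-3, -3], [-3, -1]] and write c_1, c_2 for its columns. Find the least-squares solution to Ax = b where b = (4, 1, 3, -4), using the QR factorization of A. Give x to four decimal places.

x = (-0.3085, 0.2979)

c_1 = (-2, 0, -3, -3); ‖c_1‖ = 4.6904, so q_1 = (-0.4264, 0.0000, -0.6396, -0.6396).
q_1·c_2 = (-0.4264)·3 + 0.0000·(-2) + (-0.6396)·(-3) + (-0.6396)·(-1) = 1.2792.
u_2 = c_2 − 1.2792·q_1 = (3.5455, -2.0000, -2.1818, -0.1818).
‖u_2‖ = 4.6221, so q_2 = (0.7671, -0.4327, -0.4720, -0.0393).
Qᵀb = (-1.0660, 1.3768).
Back-substitute: x_2 = 1.3768/4.6221 = 0.2979.
x_1 = (-1.0660 − 1.2792·0.2979)/4.6904 = -0.3085.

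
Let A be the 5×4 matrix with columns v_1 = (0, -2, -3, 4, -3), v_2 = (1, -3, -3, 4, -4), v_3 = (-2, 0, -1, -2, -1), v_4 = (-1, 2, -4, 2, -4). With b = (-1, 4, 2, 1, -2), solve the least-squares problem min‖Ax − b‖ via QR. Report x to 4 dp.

e_1 = v_1/‖v_1‖ = (0, -2, -3, 4, -3)/6.1644 = (0.0000, -0.3244, -0.4867, 0.6489, -0.4867).
r_{12} = e_1·v_2 = 6.9755.
u_2 = v_2 − 6.9755·e_1 = (1.0000, -0.7368, 0.3947, -0.5263, -0.6053).
‖u_2‖ = 1.5304, so e_2 = (0.6534, -0.4815, 0.2579, -0.3439, -0.3955).
r_{13} = e_1·v_3 = -0.3244; r_{23} = e_2·v_3 = -0.4815.
u_3 = v_3 + 0.3244·e_1 + 0.4815·e_2 = (-1.6854, -0.3371, -1.0337, -1.9551, -1.3483).
‖u_3‖ = 3.1085, so e_3 = (-0.5422, -0.1084, -0.3325, -0.6289, -0.4337).
r_{14} = e_1·v_4 = 4.5422; r_{24} = e_2·v_4 = -1.7539; r_{34} = e_3·v_4 = 2.1326.
u_4 = v_4 − 4.5422·e_1 + 1.7539·e_2 − 2.1326·e_3 = (1.3023, 2.8605, -0.6279, -0.2093, -1.5581).
‖u_4‖ = 3.5699, so e_4 = (0.3648, 0.8013, -0.1759, -0.0586, -0.4365).
Qᵀb = (-0.6489, -1.6164, -0.3181, 3.3028).
Back-substitute: x_4 = 3.3028/3.5699 = 0.9252.
x_3 = (-0.3181 − 2.1326·0.9252)/3.1085 = -0.7370.
x_2 = (-1.6164 + 0.4815·(-0.7370) + 1.7539·0.9252)/1.5304 = -0.2277.
x_1 = (-0.6489 − 6.9755·(-0.2277) + 0.3244·(-0.7370) − 4.5422·0.9252)/6.1644 = -0.5681.

x = (-0.5681, -0.2277, -0.7370, 0.9252)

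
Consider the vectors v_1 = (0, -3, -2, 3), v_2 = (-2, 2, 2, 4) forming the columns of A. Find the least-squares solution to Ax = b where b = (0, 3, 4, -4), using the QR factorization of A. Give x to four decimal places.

x = (-1.3203, 0.0229)

e_1 = v_1/‖v_1‖ = (0, -3, -2, 3)/4.6904 = (0.0000, -0.6396, -0.4264, 0.6396).
r_{12} = e_1·v_2 = 0.4264.
u_2 = v_2 − 0.4264·e_1 = (-2.0000, 2.2727, 2.1818, 3.7273).
‖u_2‖ = 5.2743, so e_2 = (-0.3792, 0.4309, 0.4137, 0.7067).
Qᵀb = (-6.1828, 0.1207).
Back-substitute: x_2 = 0.1207/5.2743 = 0.0229.
x_1 = (-6.1828 − 0.4264·0.0229)/4.6904 = -1.3203.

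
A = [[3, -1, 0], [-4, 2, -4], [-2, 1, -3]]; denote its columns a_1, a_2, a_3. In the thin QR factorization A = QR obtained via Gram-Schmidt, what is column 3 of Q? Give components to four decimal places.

q_1 = a_1/‖a_1‖ = (3, -4, -2)/5.3852 = (0.5571, -0.7428, -0.3714).
r_{12} = q_1·a_2 = -2.4140.
u_2 = a_2 + 2.4140·q_1 = (0.3448, 0.2069, 0.1034).
‖u_2‖ = 0.4152, so q_2 = (0.8305, 0.4983, 0.2491).
r_{13} = q_1·a_3 = 4.0853; r_{23} = q_2·a_3 = -2.7405.
u_3 = a_3 − 4.0853·q_1 + 2.7405·q_2 = (0.0000, 0.4000, -0.8000).
‖u_3‖ = 0.8944, so q_3 = (0.0000, 0.4472, -0.8944).

q_3 = (0.0000, 0.4472, -0.8944)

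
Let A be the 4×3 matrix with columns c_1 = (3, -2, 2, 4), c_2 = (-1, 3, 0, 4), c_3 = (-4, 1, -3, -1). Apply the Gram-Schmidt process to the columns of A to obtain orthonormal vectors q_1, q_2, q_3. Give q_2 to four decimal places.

q_1 = c_1/‖c_1‖ = (3, -2, 2, 4)/5.7446 = (0.5222, -0.3482, 0.3482, 0.6963).
r_{12} = q_1·c_2 = 1.2185.
u_2 = c_2 − 1.2185·q_1 = (-1.6364, 3.4242, -0.4242, 3.1515).
‖u_2‖ = 4.9513, so q_2 = (-0.3305, 0.6916, -0.0857, 0.6365).

q_2 = (-0.3305, 0.6916, -0.0857, 0.6365)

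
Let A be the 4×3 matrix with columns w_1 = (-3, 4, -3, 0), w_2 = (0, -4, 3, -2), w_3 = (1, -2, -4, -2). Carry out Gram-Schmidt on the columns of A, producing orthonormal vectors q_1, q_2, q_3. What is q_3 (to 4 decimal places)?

q_3 = (0.2486, -0.4095, -0.7946, -0.3729)

q_1 = w_1/‖w_1‖ = (-3, 4, -3, 0)/5.8310 = (-0.5145, 0.6860, -0.5145, 0.0000).
r_{12} = q_1·w_2 = -4.2875.
u_2 = w_2 + 4.2875·q_1 = (-2.2059, -1.0588, 0.7941, -2.0000).
‖u_2‖ = 3.2585, so q_2 = (-0.6770, -0.3249, 0.2437, -0.6138).
r_{13} = q_1·w_3 = 0.1715; r_{23} = q_2·w_3 = 0.2257.
u_3 = w_3 − 0.1715·q_1 − 0.2257·q_2 = (1.2410, -2.0443, -3.9668, -1.8615).
‖u_3‖ = 4.9920, so q_3 = (0.2486, -0.4095, -0.7946, -0.3729).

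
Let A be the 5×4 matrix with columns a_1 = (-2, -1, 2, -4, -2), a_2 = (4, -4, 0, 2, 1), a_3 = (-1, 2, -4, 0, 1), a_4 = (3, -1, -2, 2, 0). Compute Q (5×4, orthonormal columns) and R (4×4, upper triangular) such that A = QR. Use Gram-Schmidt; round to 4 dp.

Q = [[-0.3714, 0.5518, -0.0317, 0.4399], [-0.1857, -0.8152, -0.2156, 0.2500], [0.3714, 0.1756, -0.8754, -0.1948], [-0.7428, 0.0125, -0.4192, 0.0398], [-0.3714, 0.0063, 0.1025, -0.8393]], R = [[5.3852, -2.5997, -1.8570, -3.1568], [0.0000, 5.4992, -2.8782, 2.1445], [0.0000, 0.0000, 3.2044, 1.0330], [0.0000, 0.0000, 0.0000, 1.5390]]

q_1 = a_1/‖a_1‖ = (-2, -1, 2, -4, -2)/5.3852 = (-0.3714, -0.1857, 0.3714, -0.7428, -0.3714).
r_{12} = q_1·a_2 = -2.5997.
u_2 = a_2 + 2.5997·q_1 = (3.0345, -4.4828, 0.9655, 0.0690, 0.0345).
‖u_2‖ = 5.4992, so q_2 = (0.5518, -0.8152, 0.1756, 0.0125, 0.0063).
r_{13} = q_1·a_3 = -1.8570; r_{23} = q_2·a_3 = -2.8782.
u_3 = a_3 + 1.8570·q_1 + 2.8782·q_2 = (-0.1015, -0.6910, -2.8050, -1.3432, 0.3284).
‖u_3‖ = 3.2044, so q_3 = (-0.0317, -0.2156, -0.8754, -0.4192, 0.1025).
r_{14} = q_1·a_4 = -3.1568; r_{24} = q_2·a_4 = 2.1445; r_{34} = q_3·a_4 = 1.0330.
u_4 = a_4 + 3.1568·q_1 − 2.1445·q_2 − 1.0330·q_3 = (0.6770, 0.3847, -0.2998, 0.0613, -1.2917).
‖u_4‖ = 1.5390, so q_4 = (0.4399, 0.2500, -0.1948, 0.0398, -0.8393).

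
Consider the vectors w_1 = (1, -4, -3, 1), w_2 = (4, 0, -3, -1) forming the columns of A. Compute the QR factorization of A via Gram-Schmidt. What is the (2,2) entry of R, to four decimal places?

r_{22} = 4.5461

q_1 = w_1/‖w_1‖ = (1, -4, -3, 1)/5.1962 = (0.1925, -0.7698, -0.5774, 0.1925).
r_{12} = q_1·w_2 = 2.3094.
u_2 = w_2 − 2.3094·q_1 = (3.5556, 1.7778, -1.6667, -1.4444).
r_{22} = ‖u_2‖ = 4.5461.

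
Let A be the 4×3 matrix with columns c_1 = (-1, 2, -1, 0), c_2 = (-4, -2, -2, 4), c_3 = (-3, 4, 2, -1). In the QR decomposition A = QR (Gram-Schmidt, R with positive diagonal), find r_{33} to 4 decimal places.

c_1 = (-1, 2, -1, 0); ‖c_1‖ = 2.4495, so e_1 = (-0.4082, 0.8165, -0.4082, 0.0000).
e_1·c_2 = (-0.4082)·(-4) + 0.8165·(-2) + (-0.4082)·(-2) + 0.0000·4 = 0.8165.
u_2 = c_2 − 0.8165·e_1 = (-3.6667, -2.6667, -1.6667, 4.0000).
‖u_2‖ = 6.2716, so e_2 = (-0.5846, -0.4252, -0.2657, 0.6378).
e_1·c_3 = (-0.4082)·(-3) + 0.8165·4 + (-0.4082)·2 + 0.0000·(-1) = 3.6742; e_2·c_3 = (-0.5846)·(-3) + (-0.4252)·4 + (-0.2657)·2 + 0.6378·(-1) = -1.1161.
u_3 = c_3 − 3.6742·e_1 + 1.1161·e_2 = (-2.1525, 0.5254, 3.2034, -0.2881).
r_{33} = ‖u_3‖ = 3.9057.

r_{33} = 3.9057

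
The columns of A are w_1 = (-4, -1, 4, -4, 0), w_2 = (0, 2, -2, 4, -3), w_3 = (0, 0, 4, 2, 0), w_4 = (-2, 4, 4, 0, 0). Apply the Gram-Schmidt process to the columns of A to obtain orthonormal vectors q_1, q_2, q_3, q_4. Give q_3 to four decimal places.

q_1 = w_1/‖w_1‖ = (-4, -1, 4, -4, 0)/7.0000 = (-0.5714, -0.1429, 0.5714, -0.5714, 0.0000).
r_{12} = q_1·w_2 = -3.7143.
u_2 = w_2 + 3.7143·q_1 = (-2.1224, 1.4694, 0.1224, 1.8776, -3.0000).
‖u_2‖ = 4.3822, so q_2 = (-0.4843, 0.3353, 0.0279, 0.4284, -0.6846).
r_{13} = q_1·w_3 = 1.1429; r_{23} = q_2·w_3 = 0.9687.
u_3 = w_3 − 1.1429·q_1 − 0.9687·q_2 = (1.1222, -0.1615, 3.3199, 2.2380, 0.6631).
‖u_3‖ = 4.2137, so q_3 = (0.2663, -0.0383, 0.7879, 0.5311, 0.1574).

q_3 = (0.2663, -0.0383, 0.7879, 0.5311, 0.1574)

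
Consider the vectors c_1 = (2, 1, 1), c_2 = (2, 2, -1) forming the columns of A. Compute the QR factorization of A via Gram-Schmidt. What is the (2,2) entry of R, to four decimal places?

r_{22} = 2.1985

e_1 = c_1/‖c_1‖ = (2, 1, 1)/2.4495 = (0.8165, 0.4082, 0.4082).
r_{12} = e_1·c_2 = 2.0412.
u_2 = c_2 − 2.0412·e_1 = (0.3333, 1.1667, -1.8333).
r_{22} = ‖u_2‖ = 2.1985.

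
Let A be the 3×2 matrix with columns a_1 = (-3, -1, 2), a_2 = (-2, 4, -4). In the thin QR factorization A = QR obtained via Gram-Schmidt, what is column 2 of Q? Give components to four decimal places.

e_2 = (-0.5683, 0.6177, -0.5436)

e_1 = a_1/‖a_1‖ = (-3, -1, 2)/3.7417 = (-0.8018, -0.2673, 0.5345).
r_{12} = e_1·a_2 = -1.6036.
u_2 = a_2 + 1.6036·e_1 = (-3.2857, 3.5714, -3.1429).
‖u_2‖ = 5.7817, so e_2 = (-0.5683, 0.6177, -0.5436).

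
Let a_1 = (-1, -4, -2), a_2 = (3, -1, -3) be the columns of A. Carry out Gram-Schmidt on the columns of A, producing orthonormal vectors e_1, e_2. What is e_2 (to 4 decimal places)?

e_2 = (0.8165, 0.0816, -0.5715)

a_1 = (-1, -4, -2); ‖a_1‖ = 4.5826, so e_1 = (-0.2182, -0.8729, -0.4364).
e_1·a_2 = (-0.2182)·3 + (-0.8729)·(-1) + (-0.4364)·(-3) = 1.5275.
u_2 = a_2 − 1.5275·e_1 = (3.3333, 0.3333, -2.3333).
‖u_2‖ = 4.0825, so e_2 = (0.8165, 0.0816, -0.5715).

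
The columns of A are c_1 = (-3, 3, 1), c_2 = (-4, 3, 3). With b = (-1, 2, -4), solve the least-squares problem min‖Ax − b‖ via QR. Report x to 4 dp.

x = (3.1143, -2.2571)

c_1 = (-3, 3, 1); ‖c_1‖ = 4.3589, so e_1 = (-0.6882, 0.6882, 0.2294).
e_1·c_2 = (-0.6882)·(-4) + 0.6882·3 + 0.2294·3 = 5.5060.
u_2 = c_2 − 5.5060·e_1 = (-0.2105, -0.7895, 1.7368).
‖u_2‖ = 1.9194, so e_2 = (-0.1097, -0.4113, 0.9049).
Qᵀb = (1.1471, -4.3324).
Back-substitute: x_2 = -4.3324/1.9194 = -2.2571.
x_1 = (1.1471 − 5.5060·(-2.2571))/4.3589 = 3.1143.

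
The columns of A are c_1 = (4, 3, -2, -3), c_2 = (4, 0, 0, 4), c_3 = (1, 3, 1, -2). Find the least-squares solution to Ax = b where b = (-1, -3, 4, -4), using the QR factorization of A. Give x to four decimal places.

x = (-0.3600, -0.5300, 0.4000)

q_1 = c_1/‖c_1‖ = (4, 3, -2, -3)/6.1644 = (0.6489, 0.4867, -0.3244, -0.4867).
r_{12} = q_1·c_2 = 0.6489.
u_2 = c_2 − 0.6489·q_1 = (3.5789, -0.3158, 0.2105, 4.3158).
‖u_2‖ = 5.6195, so q_2 = (0.6369, -0.0562, 0.0375, 0.7680).
r_{13} = q_1·c_3 = 2.7578; r_{23} = q_2·c_3 = -1.0302.
u_3 = c_3 − 2.7578·q_1 + 1.0302·q_2 = (-0.1333, 1.6000, 1.9333, 0.1333).
‖u_3‖ = 2.5166, so q_3 = (-0.0530, 0.6358, 0.7682, 0.0530).
Qᵀb = (-1.4600, -3.3904, 1.0066).
Back-substitute: x_3 = 1.0066/2.5166 = 0.4000.
x_2 = (-3.3904 + 1.0302·0.4000)/5.6195 = -0.5300.
x_1 = (-1.4600 − 0.6489·(-0.5300) − 2.7578·0.4000)/6.1644 = -0.3600.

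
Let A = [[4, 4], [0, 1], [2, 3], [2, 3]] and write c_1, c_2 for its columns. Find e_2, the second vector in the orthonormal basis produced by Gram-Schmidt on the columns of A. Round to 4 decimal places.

e_2 = (-0.4364, 0.6547, 0.4364, 0.4364)

c_1 = (4, 0, 2, 2); ‖c_1‖ = 4.8990, so e_1 = (0.8165, 0.0000, 0.4082, 0.4082).
e_1·c_2 = 0.8165·4 + 0.0000·1 + 0.4082·3 + 0.4082·3 = 5.7155.
u_2 = c_2 − 5.7155·e_1 = (-0.6667, 1.0000, 0.6667, 0.6667).
‖u_2‖ = 1.5275, so e_2 = (-0.4364, 0.6547, 0.4364, 0.4364).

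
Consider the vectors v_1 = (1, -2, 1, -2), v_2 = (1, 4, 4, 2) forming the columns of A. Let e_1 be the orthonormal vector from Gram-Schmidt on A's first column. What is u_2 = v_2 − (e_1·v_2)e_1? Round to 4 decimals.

v_1 = (1, -2, 1, -2); ‖v_1‖ = 3.1623, so e_1 = (0.3162, -0.6325, 0.3162, -0.6325).
e_1·v_2 = 0.3162·1 + (-0.6325)·4 + 0.3162·4 + (-0.6325)·2 = -2.2136.
u_2 = v_2 + 2.2136·e_1 = (1.7000, 2.6000, 4.7000, 0.6000).

u_2 = (1.7000, 2.6000, 4.7000, 0.6000)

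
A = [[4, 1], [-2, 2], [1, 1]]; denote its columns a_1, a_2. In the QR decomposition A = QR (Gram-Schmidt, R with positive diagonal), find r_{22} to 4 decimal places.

a_1 = (4, -2, 1); ‖a_1‖ = 4.5826, so q_1 = (0.8729, -0.4364, 0.2182).
q_1·a_2 = 0.8729·1 + (-0.4364)·2 + 0.2182·1 = 0.2182.
u_2 = a_2 − 0.2182·q_1 = (0.8095, 2.0952, 0.9524).
r_{22} = ‖u_2‖ = 2.4398.

r_{22} = 2.4398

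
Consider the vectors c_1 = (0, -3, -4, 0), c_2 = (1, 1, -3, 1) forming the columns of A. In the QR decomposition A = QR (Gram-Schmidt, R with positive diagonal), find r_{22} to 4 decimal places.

c_1 = (0, -3, -4, 0); ‖c_1‖ = 5.0000, so e_1 = (0.0000, -0.6000, -0.8000, 0.0000).
e_1·c_2 = 0.0000·1 + (-0.6000)·1 + (-0.8000)·(-3) + 0.0000·1 = 1.8000.
u_2 = c_2 − 1.8000·e_1 = (1.0000, 2.0800, -1.5600, 1.0000).
r_{22} = ‖u_2‖ = 2.9597.

r_{22} = 2.9597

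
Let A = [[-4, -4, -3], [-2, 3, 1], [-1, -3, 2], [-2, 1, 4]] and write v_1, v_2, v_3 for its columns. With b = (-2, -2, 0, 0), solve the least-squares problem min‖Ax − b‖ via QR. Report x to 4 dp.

x = (0.5699, -0.2044, 0.2219)

q_1 = v_1/‖v_1‖ = (-4, -2, -1, -2)/5.0000 = (-0.8000, -0.4000, -0.2000, -0.4000).
r_{12} = q_1·v_2 = 2.2000.
u_2 = v_2 − 2.2000·q_1 = (-2.2400, 3.8800, -2.5600, 1.8800).
‖u_2‖ = 5.4918, so q_2 = (-0.4079, 0.7065, -0.4661, 0.3423).
r_{13} = q_1·v_3 = 0.0000; r_{23} = q_2·v_3 = 2.3672.
u_3 = v_3 − 0.0000·q_1 − 2.3672·q_2 = (-2.0345, -0.6724, 3.1034, 3.1897).
‖u_3‖ = 4.9393, so q_3 = (-0.4119, -0.1361, 0.6283, 0.6458).
Qᵀb = (2.4000, -0.5973, 1.0961).
Back-substitute: x_3 = 1.0961/4.9393 = 0.2219.
x_2 = (-0.5973 − 2.3672·0.2219)/5.4918 = -0.2044.
x_1 = (2.4000 − 2.2000·(-0.2044) − 0.0000·0.2219)/5.0000 = 0.5699.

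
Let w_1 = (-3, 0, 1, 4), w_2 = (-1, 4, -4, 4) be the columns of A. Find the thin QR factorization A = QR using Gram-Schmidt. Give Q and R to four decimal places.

Q = [[-0.5883, 0.1150], [0.0000, 0.6297], [0.1961, -0.7206], [0.7845, 0.2664]], R = [[5.0990, 2.9417], [0.0000, 6.3519]]

e_1 = w_1/‖w_1‖ = (-3, 0, 1, 4)/5.0990 = (-0.5883, 0.0000, 0.1961, 0.7845).
r_{12} = e_1·w_2 = 2.9417.
u_2 = w_2 − 2.9417·e_1 = (0.7308, 4.0000, -4.5769, 1.6923).
‖u_2‖ = 6.3519, so e_2 = (0.1150, 0.6297, -0.7206, 0.2664).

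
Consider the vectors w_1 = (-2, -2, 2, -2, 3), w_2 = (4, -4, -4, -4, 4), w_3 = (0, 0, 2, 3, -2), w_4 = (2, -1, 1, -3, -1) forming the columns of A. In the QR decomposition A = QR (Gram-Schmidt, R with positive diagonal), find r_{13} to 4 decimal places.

w_1 = (-2, -2, 2, -2, 3); ‖w_1‖ = 5.0000, so q_1 = (-0.4000, -0.4000, 0.4000, -0.4000, 0.6000).
r_{13} = q_1·w_3 = -1.6000.

r_{13} = -1.6000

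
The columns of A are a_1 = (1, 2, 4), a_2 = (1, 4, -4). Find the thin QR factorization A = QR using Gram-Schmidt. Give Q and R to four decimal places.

a_1 = (1, 2, 4); ‖a_1‖ = 4.5826, so q_1 = (0.2182, 0.4364, 0.8729).
q_1·a_2 = 0.2182·1 + 0.4364·4 + 0.8729·(-4) = -1.5275.
u_2 = a_2 + 1.5275·q_1 = (1.3333, 4.6667, -2.6667).
‖u_2‖ = 5.5377, so q_2 = (0.2408, 0.8427, -0.4815).

Q = [[0.2182, 0.2408], [0.4364, 0.8427], [0.8729, -0.4815]], R = [[4.5826, -1.5275], [0.0000, 5.5377]]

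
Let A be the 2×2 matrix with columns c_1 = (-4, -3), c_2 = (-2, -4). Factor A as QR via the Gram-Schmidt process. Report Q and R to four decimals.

Q = [[-0.8000, 0.6000], [-0.6000, -0.8000]], R = [[5.0000, 4.0000], [0.0000, 2.0000]]

e_1 = c_1/‖c_1‖ = (-4, -3)/5.0000 = (-0.8000, -0.6000).
r_{12} = e_1·c_2 = 4.0000.
u_2 = c_2 − 4.0000·e_1 = (1.2000, -1.6000).
‖u_2‖ = 2.0000, so e_2 = (0.6000, -0.8000).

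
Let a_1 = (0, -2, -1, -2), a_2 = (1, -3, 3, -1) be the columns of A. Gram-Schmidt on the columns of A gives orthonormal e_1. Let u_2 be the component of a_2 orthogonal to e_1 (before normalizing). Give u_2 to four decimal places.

a_1 = (0, -2, -1, -2); ‖a_1‖ = 3.0000, so e_1 = (0.0000, -0.6667, -0.3333, -0.6667).
e_1·a_2 = 0.0000·1 + (-0.6667)·(-3) + (-0.3333)·3 + (-0.6667)·(-1) = 1.6667.
u_2 = a_2 − 1.6667·e_1 = (1.0000, -1.8889, 3.5556, 0.1111).

u_2 = (1.0000, -1.8889, 3.5556, 0.1111)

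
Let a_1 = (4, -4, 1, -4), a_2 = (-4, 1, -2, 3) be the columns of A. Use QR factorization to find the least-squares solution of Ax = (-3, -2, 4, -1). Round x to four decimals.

x = (0.2739, 0.2771)

a_1 = (4, -4, 1, -4); ‖a_1‖ = 7.0000, so q_1 = (0.5714, -0.5714, 0.1429, -0.5714).
q_1·a_2 = 0.5714·(-4) + (-0.5714)·1 + 0.1429·(-2) + (-0.5714)·3 = -4.8571.
u_2 = a_2 + 4.8571·q_1 = (-1.2245, -1.7755, -1.3061, 0.2245).
‖u_2‖ = 2.5314, so q_2 = (-0.4837, -0.7014, -0.5160, 0.0887).
Qᵀb = (0.5714, 0.7014).
Back-substitute: x_2 = 0.7014/2.5314 = 0.2771.
x_1 = (0.5714 + 4.8571·0.2771)/7.0000 = 0.2739.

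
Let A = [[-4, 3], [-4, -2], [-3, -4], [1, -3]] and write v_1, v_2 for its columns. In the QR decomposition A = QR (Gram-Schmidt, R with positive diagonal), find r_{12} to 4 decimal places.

v_1 = (-4, -4, -3, 1); ‖v_1‖ = 6.4807, so e_1 = (-0.6172, -0.6172, -0.4629, 0.1543).
r_{12} = e_1·v_2 = 0.7715.

r_{12} = 0.7715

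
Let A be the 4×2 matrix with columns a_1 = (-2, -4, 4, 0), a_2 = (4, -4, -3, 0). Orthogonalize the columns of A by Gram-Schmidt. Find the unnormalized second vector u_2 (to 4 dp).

a_1 = (-2, -4, 4, 0); ‖a_1‖ = 6.0000, so e_1 = (-0.3333, -0.6667, 0.6667, 0.0000).
e_1·a_2 = (-0.3333)·4 + (-0.6667)·(-4) + 0.6667·(-3) + 0.0000·0 = -0.6667.
u_2 = a_2 + 0.6667·e_1 = (3.7778, -4.4444, -2.5556, 0.0000).

u_2 = (3.7778, -4.4444, -2.5556, 0.0000)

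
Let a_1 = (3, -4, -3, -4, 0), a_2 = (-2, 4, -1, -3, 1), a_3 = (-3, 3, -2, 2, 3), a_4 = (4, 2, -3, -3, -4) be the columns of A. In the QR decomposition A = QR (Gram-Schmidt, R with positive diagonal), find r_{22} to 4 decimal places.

r_{22} = 5.4791

a_1 = (3, -4, -3, -4, 0); ‖a_1‖ = 7.0711, so q_1 = (0.4243, -0.5657, -0.4243, -0.5657, 0.0000).
q_1·a_2 = 0.4243·(-2) + (-0.5657)·4 + (-0.4243)·(-1) + (-0.5657)·(-3) + 0.0000·1 = -0.9899.
u_2 = a_2 + 0.9899·q_1 = (-1.5800, 3.4400, -1.4200, -3.5600, 1.0000).
r_{22} = ‖u_2‖ = 5.4791.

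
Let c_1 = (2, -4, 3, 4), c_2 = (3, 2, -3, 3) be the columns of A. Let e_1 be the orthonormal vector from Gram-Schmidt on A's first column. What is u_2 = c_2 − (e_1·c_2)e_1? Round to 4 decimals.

e_1 = c_1/‖c_1‖ = (2, -4, 3, 4)/6.7082 = (0.2981, -0.5963, 0.4472, 0.5963).
r_{12} = e_1·c_2 = 0.1491.
u_2 = c_2 − 0.1491·e_1 = (2.9556, 2.0889, -3.0667, 2.9111).

u_2 = (2.9556, 2.0889, -3.0667, 2.9111)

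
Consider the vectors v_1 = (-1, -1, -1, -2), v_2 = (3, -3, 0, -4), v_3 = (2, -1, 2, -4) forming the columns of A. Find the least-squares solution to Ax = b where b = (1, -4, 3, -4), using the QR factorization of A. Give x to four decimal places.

x = (0.2800, 0.2400, 0.8240)

v_1 = (-1, -1, -1, -2); ‖v_1‖ = 2.6458, so q_1 = (-0.3780, -0.3780, -0.3780, -0.7559).
q_1·v_2 = (-0.3780)·3 + (-0.3780)·(-3) + (-0.3780)·0 + (-0.7559)·(-4) = 3.0237.
u_2 = v_2 − 3.0237·q_1 = (4.1429, -1.8571, 1.1429, -1.7143).
‖u_2‖ = 4.9857, so q_2 = (0.8309, -0.3725, 0.2292, -0.3438).
q_1·v_3 = (-0.3780)·2 + (-0.3780)·(-1) + (-0.3780)·2 + (-0.7559)·(-4) = 1.8898; q_2·v_3 = 0.8309·2 + (-0.3725)·(-1) + 0.2292·2 + (-0.3438)·(-4) = 3.8682.
u_3 = v_3 − 1.8898·q_1 − 3.8682·q_2 = (-0.5000, 1.1552, 1.8276, -1.2414).
‖u_3‖ = 2.5427, so q_3 = (-0.1966, 0.4543, 0.7187, -0.4882).
Qᵀb = (3.0237, 4.3840, 2.0952).
Back-substitute: x_3 = 2.0952/2.5427 = 0.8240.
x_2 = (4.3840 − 3.8682·0.8240)/4.9857 = 0.2400.
x_1 = (3.0237 − 3.0237·0.2400 − 1.8898·0.8240)/2.6458 = 0.2800.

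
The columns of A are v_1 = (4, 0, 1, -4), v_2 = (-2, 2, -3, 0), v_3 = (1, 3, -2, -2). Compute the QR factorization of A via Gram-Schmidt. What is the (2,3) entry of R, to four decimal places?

v_1 = (4, 0, 1, -4); ‖v_1‖ = 5.7446, so q_1 = (0.6963, 0.0000, 0.1741, -0.6963).
q_1·v_2 = 0.6963·(-2) + 0.0000·2 + 0.1741·(-3) + (-0.6963)·0 = -1.9149.
u_2 = v_2 + 1.9149·q_1 = (-0.6667, 2.0000, -2.6667, -1.3333).
‖u_2‖ = 3.6515, so q_2 = (-0.1826, 0.5477, -0.7303, -0.3651).
r_{23} = q_2·v_3 = 3.6515.

r_{23} = 3.6515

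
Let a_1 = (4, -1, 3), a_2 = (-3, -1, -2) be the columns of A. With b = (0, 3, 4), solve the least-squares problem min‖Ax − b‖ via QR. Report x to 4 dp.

a_1 = (4, -1, 3); ‖a_1‖ = 5.0990, so q_1 = (0.7845, -0.1961, 0.5883).
q_1·a_2 = 0.7845·(-3) + (-0.1961)·(-1) + 0.5883·(-2) = -3.3340.
u_2 = a_2 + 3.3340·q_1 = (-0.3846, -1.6538, -0.0385).
‖u_2‖ = 1.6984, so q_2 = (-0.2265, -0.9738, -0.0226).
Qᵀb = (1.7650, -3.0119).
Back-substitute: x_2 = -3.0119/1.6984 = -1.7733.
x_1 = (1.7650 + 3.3340·(-1.7733))/5.0990 = -0.8133.

x = (-0.8133, -1.7733)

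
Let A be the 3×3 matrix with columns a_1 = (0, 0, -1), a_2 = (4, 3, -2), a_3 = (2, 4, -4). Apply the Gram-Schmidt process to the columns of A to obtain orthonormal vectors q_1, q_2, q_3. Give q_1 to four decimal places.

a_1 = (0, 0, -1); ‖a_1‖ = 1.0000, so q_1 = (0.0000, 0.0000, -1.0000).

q_1 = (0.0000, 0.0000, -1.0000)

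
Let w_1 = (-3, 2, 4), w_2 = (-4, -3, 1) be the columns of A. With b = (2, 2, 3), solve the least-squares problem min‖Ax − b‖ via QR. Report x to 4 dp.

e_1 = w_1/‖w_1‖ = (-3, 2, 4)/5.3852 = (-0.5571, 0.3714, 0.7428).
r_{12} = e_1·w_2 = 1.8570.
u_2 = w_2 − 1.8570·e_1 = (-2.9655, -3.6897, -0.3793).
‖u_2‖ = 4.7489, so e_2 = (-0.6245, -0.7770, -0.0799).
Qᵀb = (1.8570, -3.0425).
Back-substitute: x_2 = -3.0425/4.7489 = -0.6407.
x_1 = (1.8570 − 1.8570·(-0.6407))/5.3852 = 0.5657.

x = (0.5657, -0.6407)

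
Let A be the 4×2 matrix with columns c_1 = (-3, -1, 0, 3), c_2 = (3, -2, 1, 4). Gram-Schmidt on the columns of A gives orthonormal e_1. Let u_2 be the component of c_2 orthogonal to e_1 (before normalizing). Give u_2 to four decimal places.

c_1 = (-3, -1, 0, 3); ‖c_1‖ = 4.3589, so e_1 = (-0.6882, -0.2294, 0.0000, 0.6882).
e_1·c_2 = (-0.6882)·3 + (-0.2294)·(-2) + 0.0000·1 + 0.6882·4 = 1.1471.
u_2 = c_2 − 1.1471·e_1 = (3.7895, -1.7368, 1.0000, 3.2105).

u_2 = (3.7895, -1.7368, 1.0000, 3.2105)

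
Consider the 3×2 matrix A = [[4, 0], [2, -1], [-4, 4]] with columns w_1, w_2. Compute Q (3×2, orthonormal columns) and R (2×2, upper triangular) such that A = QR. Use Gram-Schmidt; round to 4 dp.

w_1 = (4, 2, -4); ‖w_1‖ = 6.0000, so q_1 = (0.6667, 0.3333, -0.6667).
q_1·w_2 = 0.6667·0 + 0.3333·(-1) + (-0.6667)·4 = -3.0000.
u_2 = w_2 + 3.0000·q_1 = (2.0000, 0.0000, 2.0000).
‖u_2‖ = 2.8284, so q_2 = (0.7071, 0.0000, 0.7071).

Q = [[0.6667, 0.7071], [0.3333, 0.0000], [-0.6667, 0.7071]], R = [[6.0000, -3.0000], [0.0000, 2.8284]]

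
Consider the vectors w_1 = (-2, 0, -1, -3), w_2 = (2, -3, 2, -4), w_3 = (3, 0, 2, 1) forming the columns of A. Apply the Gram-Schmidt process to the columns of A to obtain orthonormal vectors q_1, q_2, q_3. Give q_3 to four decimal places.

w_1 = (-2, 0, -1, -3); ‖w_1‖ = 3.7417, so q_1 = (-0.5345, 0.0000, -0.2673, -0.8018).
q_1·w_2 = (-0.5345)·2 + 0.0000·(-3) + (-0.2673)·2 + (-0.8018)·(-4) = 1.6036.
u_2 = w_2 − 1.6036·q_1 = (2.8571, -3.0000, 2.4286, -2.7143).
‖u_2‖ = 5.5162, so q_2 = (0.5180, -0.5439, 0.4403, -0.4921).
q_1·w_3 = (-0.5345)·3 + 0.0000·0 + (-0.2673)·2 + (-0.8018)·1 = -2.9399; q_2·w_3 = 0.5180·3 + (-0.5439)·0 + 0.4403·2 + (-0.4921)·1 = 1.9423.
u_3 = w_3 + 2.9399·q_1 − 1.9423·q_2 = (0.4225, 1.0563, 0.3592, -0.4014).
‖u_3‖ = 1.2588, so q_3 = (0.3357, 0.8392, 0.2853, -0.3189).

q_3 = (0.3357, 0.8392, 0.2853, -0.3189)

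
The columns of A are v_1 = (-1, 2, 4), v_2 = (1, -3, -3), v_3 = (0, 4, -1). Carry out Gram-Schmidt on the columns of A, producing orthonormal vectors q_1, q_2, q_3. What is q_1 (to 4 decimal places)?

v_1 = (-1, 2, 4); ‖v_1‖ = 4.5826, so q_1 = (-0.2182, 0.4364, 0.8729).

q_1 = (-0.2182, 0.4364, 0.8729)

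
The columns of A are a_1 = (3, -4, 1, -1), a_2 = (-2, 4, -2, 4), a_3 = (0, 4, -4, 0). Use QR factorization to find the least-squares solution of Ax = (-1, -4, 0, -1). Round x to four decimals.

a_1 = (3, -4, 1, -1); ‖a_1‖ = 5.1962, so q_1 = (0.5774, -0.7698, 0.1925, -0.1925).
q_1·a_2 = 0.5774·(-2) + (-0.7698)·4 + 0.1925·(-2) + (-0.1925)·4 = -5.3886.
u_2 = a_2 + 5.3886·q_1 = (1.1111, -0.1481, -0.9630, 2.9630).
‖u_2‖ = 3.3110, so q_2 = (0.3356, -0.0447, -0.2908, 0.8949).
q_1·a_3 = 0.5774·0 + (-0.7698)·4 + 0.1925·(-4) + (-0.1925)·0 = -3.8490; q_2·a_3 = 0.3356·0 + (-0.0447)·4 + (-0.2908)·(-4) + 0.8949·0 = 0.9844.
u_3 = a_3 + 3.8490·q_1 − 0.9844·q_2 = (1.8919, 1.0811, -2.9730, -1.6216).
‖u_3‖ = 4.0269, so q_3 = (0.4698, 0.2685, -0.7383, -0.4027).
Qᵀb = (2.6943, -1.0515, -1.1410).
Back-substitute: x_3 = -1.1410/4.0269 = -0.2833.
x_2 = (-1.0515 − 0.9844·(-0.2833))/3.3110 = -0.2333.
x_1 = (2.6943 + 5.3886·(-0.2333) + 3.8490·(-0.2833))/5.1962 = 0.0667.

x = (0.0667, -0.2333, -0.2833)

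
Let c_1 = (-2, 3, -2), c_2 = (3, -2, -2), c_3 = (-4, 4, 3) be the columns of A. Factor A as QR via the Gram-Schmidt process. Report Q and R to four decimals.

Q = [[-0.4851, 0.5659, 0.6667], [0.7276, -0.1617, 0.6667], [-0.4851, -0.8085, 0.3333]], R = [[4.1231, -1.9403, 3.3955], [0.0000, 3.6380, -5.3358], [0.0000, 0.0000, 1.0000]]

c_1 = (-2, 3, -2); ‖c_1‖ = 4.1231, so e_1 = (-0.4851, 0.7276, -0.4851).
e_1·c_2 = (-0.4851)·3 + 0.7276·(-2) + (-0.4851)·(-2) = -1.9403.
u_2 = c_2 + 1.9403·e_1 = (2.0588, -0.5882, -2.9412).
‖u_2‖ = 3.6380, so e_2 = (0.5659, -0.1617, -0.8085).
e_1·c_3 = (-0.4851)·(-4) + 0.7276·4 + (-0.4851)·3 = 3.3955; e_2·c_3 = 0.5659·(-4) + (-0.1617)·4 + (-0.8085)·3 = -5.3358.
u_3 = c_3 − 3.3955·e_1 + 5.3358·e_2 = (0.6667, 0.6667, 0.3333).
‖u_3‖ = 1.0000, so e_3 = (0.6667, 0.6667, 0.3333).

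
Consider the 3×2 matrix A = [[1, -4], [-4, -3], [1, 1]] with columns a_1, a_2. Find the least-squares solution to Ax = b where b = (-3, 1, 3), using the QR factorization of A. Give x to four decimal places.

q_1 = a_1/‖a_1‖ = (1, -4, 1)/4.2426 = (0.2357, -0.9428, 0.2357).
r_{12} = q_1·a_2 = 2.1213.
u_2 = a_2 − 2.1213·q_1 = (-4.5000, -1.0000, 0.5000).
‖u_2‖ = 4.6368, so q_2 = (-0.9705, -0.2157, 0.1078).
Qᵀb = (-0.9428, 3.0193).
Back-substitute: x_2 = 3.0193/4.6368 = 0.6512.
x_1 = (-0.9428 − 2.1213·0.6512)/4.2426 = -0.5478.

x = (-0.5478, 0.6512)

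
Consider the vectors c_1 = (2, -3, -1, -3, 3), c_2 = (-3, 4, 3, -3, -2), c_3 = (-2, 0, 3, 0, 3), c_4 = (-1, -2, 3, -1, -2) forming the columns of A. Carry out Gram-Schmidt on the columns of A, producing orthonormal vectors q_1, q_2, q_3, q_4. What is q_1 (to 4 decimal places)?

q_1 = c_1/‖c_1‖ = (2, -3, -1, -3, 3)/5.6569 = (0.3536, -0.5303, -0.1768, -0.5303, 0.5303).

q_1 = (0.3536, -0.5303, -0.1768, -0.5303, 0.5303)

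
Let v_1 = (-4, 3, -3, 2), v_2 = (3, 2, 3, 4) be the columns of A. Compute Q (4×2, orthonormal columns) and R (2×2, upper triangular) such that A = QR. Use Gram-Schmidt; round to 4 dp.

Q = [[-0.6489, 0.3735], [0.4867, 0.4213], [-0.4867, 0.4039], [0.3244, 0.7210]], R = [[6.1644, -1.1355], [0.0000, 6.0589]]

v_1 = (-4, 3, -3, 2); ‖v_1‖ = 6.1644, so q_1 = (-0.6489, 0.4867, -0.4867, 0.3244).
q_1·v_2 = (-0.6489)·3 + 0.4867·2 + (-0.4867)·3 + 0.3244·4 = -1.1355.
u_2 = v_2 + 1.1355·q_1 = (2.2632, 2.5526, 2.4474, 4.3684).
‖u_2‖ = 6.0589, so q_2 = (0.3735, 0.4213, 0.4039, 0.7210).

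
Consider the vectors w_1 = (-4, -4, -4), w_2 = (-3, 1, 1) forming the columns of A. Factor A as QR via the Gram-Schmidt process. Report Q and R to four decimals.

w_1 = (-4, -4, -4); ‖w_1‖ = 6.9282, so e_1 = (-0.5774, -0.5774, -0.5774).
e_1·w_2 = (-0.5774)·(-3) + (-0.5774)·1 + (-0.5774)·1 = 0.5774.
u_2 = w_2 − 0.5774·e_1 = (-2.6667, 1.3333, 1.3333).
‖u_2‖ = 3.2660, so e_2 = (-0.8165, 0.4082, 0.4082).

Q = [[-0.5774, -0.8165], [-0.5774, 0.4082], [-0.5774, 0.4082]], R = [[6.9282, 0.5774], [0.0000, 3.2660]]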